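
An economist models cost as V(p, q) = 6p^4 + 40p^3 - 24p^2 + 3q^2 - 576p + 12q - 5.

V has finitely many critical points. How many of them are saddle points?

V separates as a function of p plus a function of q, so ∇V=0 decouples.
∂V/∂p = 24(p - 2)(p + 3)(p + 4) = 0 at p ∈ {-4, -3, 2}; ∂V/∂q = 6(q + 2) = 0 at q ∈ {-2}.
The Hessian is diagonal: diag(V_pp, V_qq). Second derivatives: V_pp(-4)=144, V_pp(-3)=-120, V_pp(2)=720; V_qq(-2)=6.
Saddle points occur where the two diagonal entries have opposite signs: (-3, -2). Count: 1.

1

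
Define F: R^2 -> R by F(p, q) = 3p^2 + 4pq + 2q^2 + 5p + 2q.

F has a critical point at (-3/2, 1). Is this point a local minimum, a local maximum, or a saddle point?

The Hessian of F is constant: H = [[6, 4], [4, 4]].
det(H) = 6·4 − 4² = 8.
det(H) > 0 and tr(H) = 10 > 0, so H is positive definite and the point is a local minimum.

local minimum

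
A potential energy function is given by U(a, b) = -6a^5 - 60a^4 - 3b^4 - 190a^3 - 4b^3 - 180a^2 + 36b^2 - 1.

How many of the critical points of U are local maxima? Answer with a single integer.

4

U separates as a function of a plus a function of b, so ∇U=0 decouples.
∂U/∂a = -30a(a + 1)(a + 3)(a + 4) = 0 at a ∈ {-4, -3, -1, 0}; ∂U/∂b = -12b(b - 2)(b + 3) = 0 at b ∈ {-3, 0, 2}.
The Hessian is diagonal: diag(U_aa, U_bb). Second derivatives: U_aa(-4)=360, U_aa(-3)=-180, U_aa(-1)=180, U_aa(0)=-360; U_bb(-3)=-180, U_bb(0)=72, U_bb(2)=-120.
Local maxima occur where both diagonal entries negative: (-3, -3), (-3, 2), (0, -3), (0, 2). Count: 4.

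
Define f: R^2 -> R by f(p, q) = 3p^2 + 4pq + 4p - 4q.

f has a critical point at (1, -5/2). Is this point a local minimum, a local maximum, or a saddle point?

saddle point

The Hessian of f is constant: H = [[6, 4], [4, 0]].
det(H) = 6·0 − 4² = -16.
Since det(H) < 0, H is indefinite and the critical point is a saddle point.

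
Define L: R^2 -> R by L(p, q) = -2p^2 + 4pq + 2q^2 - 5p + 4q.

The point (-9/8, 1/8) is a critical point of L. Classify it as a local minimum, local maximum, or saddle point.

saddle point

The Hessian of L is constant: H = [[-4, 4], [4, 4]].
det(H) = (-4)·4 − 4² = -32.
Since det(H) < 0, H is indefinite and the critical point is a saddle point.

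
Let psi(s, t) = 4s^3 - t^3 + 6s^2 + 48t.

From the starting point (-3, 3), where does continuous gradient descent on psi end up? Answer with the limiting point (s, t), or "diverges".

psi is separable, so gradient descent decouples: s follows -∂psi/∂s, t follows -∂psi/∂t.
∂psi/∂s = 12s(s + 1); at s=-3 this is 72, so s decreases.
∂psi/∂t = -3(t - 4)(t + 4); at t=3 this is 21, so t decreases.
The s-coordinate has no critical point in that direction and runs off to infinity.

diverges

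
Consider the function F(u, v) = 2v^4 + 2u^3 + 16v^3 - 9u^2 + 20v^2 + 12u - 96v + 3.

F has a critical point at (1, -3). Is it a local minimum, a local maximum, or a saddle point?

local maximum

The mixed partial ∂²F/∂u∂v is 0, so the Hessian at any point is diag(F_uu, F_vv) = diag(6(2u - 3), 8(3v^2 + 12v + 5)).
At (1, -3): H = diag(-6, -32).
Both eigenvalues are negative, so H is negative definite: a local maximum.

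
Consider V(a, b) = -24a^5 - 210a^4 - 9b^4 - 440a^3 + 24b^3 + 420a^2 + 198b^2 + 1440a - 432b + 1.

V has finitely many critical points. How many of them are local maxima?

V separates as a function of a plus a function of b, so ∇V=0 decouples.
∂V/∂a = -120(a - 1)(a + 1)(a + 3)(a + 4) = 0 at a ∈ {-4, -3, -1, 1}; ∂V/∂b = -36(b - 4)(b - 1)(b + 3) = 0 at b ∈ {-3, 1, 4}.
The Hessian is diagonal: diag(V_aa, V_bb). Second derivatives: V_aa(-4)=1800, V_aa(-3)=-960, V_aa(-1)=1440, V_aa(1)=-4800; V_bb(-3)=-1008, V_bb(1)=432, V_bb(4)=-756.
Local maxima occur where both diagonal entries negative: (-3, -3), (-3, 4), (1, -3), (1, 4). Count: 4.

4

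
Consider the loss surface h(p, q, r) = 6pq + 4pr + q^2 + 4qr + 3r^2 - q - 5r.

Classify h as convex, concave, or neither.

neither

h is quadratic, so its Hessian is the constant matrix H = [[0, 6, 4], [6, 2, 4], [4, 4, 6]].
Leading principal minors: 0, -36, -56.
Neither pattern holds ⇒ H is indefinite ⇒ neither convex nor concave.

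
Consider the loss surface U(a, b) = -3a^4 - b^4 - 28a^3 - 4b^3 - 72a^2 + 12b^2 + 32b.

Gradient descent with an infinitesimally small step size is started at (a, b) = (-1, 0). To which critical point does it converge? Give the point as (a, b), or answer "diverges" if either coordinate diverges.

(-3, -1)

U is separable, so gradient descent decouples: a follows -∂U/∂a, b follows -∂U/∂b.
∂U/∂a = -12a(a + 3)(a + 4); at a=-1 this is 72, so a decreases.
∂U/∂b = -4(b - 2)(b + 1)(b + 4); at b=0 this is 32, so b decreases.
a converges to its nearest critical value -3 (a local min of the a-part); b converges to -1. The iterate converges to (-3, -1).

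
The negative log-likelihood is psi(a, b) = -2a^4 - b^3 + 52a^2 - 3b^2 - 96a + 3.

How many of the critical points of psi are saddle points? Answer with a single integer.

3

psi separates as a function of a plus a function of b, so ∇psi=0 decouples.
∂psi/∂a = -8(a - 3)(a - 1)(a + 4) = 0 at a ∈ {-4, 1, 3}; ∂psi/∂b = -3b(b + 2) = 0 at b ∈ {-2, 0}.
The Hessian is diagonal: diag(psi_aa, psi_bb). Second derivatives: psi_aa(-4)=-280, psi_aa(1)=80, psi_aa(3)=-112; psi_bb(-2)=6, psi_bb(0)=-6.
Saddle points occur where the two diagonal entries have opposite signs: (-4, -2), (1, 0), (3, -2). Count: 3.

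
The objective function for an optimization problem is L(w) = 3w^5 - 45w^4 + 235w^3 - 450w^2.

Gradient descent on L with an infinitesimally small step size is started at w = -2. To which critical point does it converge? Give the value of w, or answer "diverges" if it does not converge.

L'(w) = 15w(w - 5)(w - 4)(w - 3), so L'(-2) = 6300.
Gradient descent moves in the -L' direction, i.e. w is decreasing.
There is no critical point below w=-2, and L' keeps the same sign, so the iterate runs off to −∞.

diverges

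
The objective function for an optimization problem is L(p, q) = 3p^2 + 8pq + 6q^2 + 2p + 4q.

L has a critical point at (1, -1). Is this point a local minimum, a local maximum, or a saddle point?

local minimum

The Hessian of L is constant: H = [[6, 8], [8, 12]].
det(H) = 6·12 − 8² = 8.
det(H) > 0 and tr(H) = 18 > 0, so H is positive definite and the point is a local minimum.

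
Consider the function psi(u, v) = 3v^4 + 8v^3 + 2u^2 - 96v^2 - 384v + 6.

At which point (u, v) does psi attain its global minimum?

psi(u,v) separates as P(u) + Q(v) + 6, so its minimum is min P + min Q + 6.
P'(u) = 4u vanishes at u ∈ {0}; Q'(v) = 12(v - 4)(v + 2)(v + 4) vanishes at v ∈ {-4, -2, 4}.
Local minima of P (where P''>0): P(0)=0. Local minima of Q: Q(-4)=256, Q(4)=-1792.
So the global minimum of psi is P(0) + Q(4) + 6 = 0 − 1792 + 6 = -1786, attained at (0, 4).

(0, 4)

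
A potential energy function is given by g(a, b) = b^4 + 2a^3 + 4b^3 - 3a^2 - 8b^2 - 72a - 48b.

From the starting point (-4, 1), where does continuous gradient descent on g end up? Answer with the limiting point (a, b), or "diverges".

diverges

g is separable, so gradient descent decouples: a follows -∂g/∂a, b follows -∂g/∂b.
∂g/∂a = 6(a - 4)(a + 3); at a=-4 this is 48, so a decreases.
∂g/∂b = 4(b - 2)(b + 2)(b + 3); at b=1 this is -48, so b increases.
The a-coordinate has no critical point in that direction and runs off to infinity.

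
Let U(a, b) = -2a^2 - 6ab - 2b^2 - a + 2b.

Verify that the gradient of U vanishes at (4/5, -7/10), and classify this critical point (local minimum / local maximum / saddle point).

saddle point

∇U = (-4a - 6b - 1, -6a - 4b + 2); substituting (4/5, -7/10) gives ∇U = (0, 0), so (4/5, -7/10) is indeed a critical point.
The Hessian of U is constant: H = [[-4, -6], [-6, -4]].
det(H) = (-4)·(-4) − (-6)² = -20.
Since det(H) < 0, H is indefinite and the critical point is a saddle point.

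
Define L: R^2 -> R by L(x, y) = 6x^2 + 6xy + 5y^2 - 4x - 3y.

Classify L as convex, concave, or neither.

convex

L is quadratic, so its Hessian is the constant matrix H = [[12, 6], [6, 10]].
det(H) = 84, tr(H) = 22.
det(H) > 0 and tr(H) > 0, so H is positive definite everywhere: convex.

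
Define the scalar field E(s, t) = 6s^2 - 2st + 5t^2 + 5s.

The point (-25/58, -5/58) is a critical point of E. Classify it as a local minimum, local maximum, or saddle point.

local minimum

The Hessian of E is constant: H = [[12, -2], [-2, 10]].
det(H) = 12·10 − (-2)² = 116.
det(H) > 0 and tr(H) = 22 > 0, so H is positive definite and the point is a local minimum.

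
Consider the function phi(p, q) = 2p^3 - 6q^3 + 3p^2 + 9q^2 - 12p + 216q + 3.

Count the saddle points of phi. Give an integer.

phi separates as a function of p plus a function of q, so ∇phi=0 decouples.
∂phi/∂p = 6(p - 1)(p + 2) = 0 at p ∈ {-2, 1}; ∂phi/∂q = -18(q - 4)(q + 3) = 0 at q ∈ {-3, 4}.
The Hessian is diagonal: diag(phi_pp, phi_qq). Second derivatives: phi_pp(-2)=-18, phi_pp(1)=18; phi_qq(-3)=126, phi_qq(4)=-126.
Saddle points occur where the two diagonal entries have opposite signs: (-2, -3), (1, 4). Count: 2.

2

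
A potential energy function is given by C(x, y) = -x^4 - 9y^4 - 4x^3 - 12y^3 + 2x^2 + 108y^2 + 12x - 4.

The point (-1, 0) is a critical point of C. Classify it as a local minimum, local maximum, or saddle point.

local minimum

The mixed partial ∂²C/∂x∂y is 0, so the Hessian at any point is diag(C_xx, C_yy) = diag(4(-3x^2 - 6x + 1), 36(-3y^2 - 2y + 6)).
At (-1, 0): H = diag(16, 216).
Both eigenvalues are positive, so H is positive definite: a local minimum.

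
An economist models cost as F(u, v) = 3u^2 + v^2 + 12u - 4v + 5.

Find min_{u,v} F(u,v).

F(u,v) separates as P(u) + Q(v) + 5, so its minimum is min P + min Q + 5.
P'(u) = 6u + 12 vanishes at u ∈ {-2}; Q'(v) = 2v - 4 vanishes at v ∈ {2}.
Local minima of P (where P''>0): P(-2)=-12. Local minima of Q: Q(2)=-4.
So the global minimum of F is P(-2) + Q(2) + 5 = -12 − 4 + 5 = -11, attained at (-2, 2).

-11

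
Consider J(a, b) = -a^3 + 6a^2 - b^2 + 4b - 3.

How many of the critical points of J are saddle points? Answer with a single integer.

1

J separates as a function of a plus a function of b, so ∇J=0 decouples.
∂J/∂a = -3a(a - 4) = 0 at a ∈ {0, 4}; ∂J/∂b = -2(b - 2) = 0 at b ∈ {2}.
The Hessian is diagonal: diag(J_aa, J_bb). Second derivatives: J_aa(0)=12, J_aa(4)=-12; J_bb(2)=-2.
Saddle points occur where the two diagonal entries have opposite signs: (0, 2). Count: 1.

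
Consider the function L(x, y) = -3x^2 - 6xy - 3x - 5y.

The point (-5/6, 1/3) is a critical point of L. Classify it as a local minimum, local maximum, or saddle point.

saddle point

The Hessian of L is constant: H = [[-6, -6], [-6, 0]].
det(H) = (-6)·0 − (-6)² = -36.
Since det(H) < 0, H is indefinite and the critical point is a saddle point.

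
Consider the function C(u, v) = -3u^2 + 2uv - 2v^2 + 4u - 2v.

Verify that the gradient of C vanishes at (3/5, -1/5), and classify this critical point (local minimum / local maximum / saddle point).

local maximum

∇C = (-6u + 2v + 4, 2u - 4v - 2); substituting (3/5, -1/5) gives ∇C = (0, 0), so (3/5, -1/5) is indeed a critical point.
The Hessian of C is constant: H = [[-6, 2], [2, -4]].
det(H) = (-6)·(-4) − 2² = 20.
det(H) > 0 and tr(H) = -10 < 0, so H is negative definite and the point is a local maximum.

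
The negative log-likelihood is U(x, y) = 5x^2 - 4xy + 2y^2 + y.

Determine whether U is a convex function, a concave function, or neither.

U is quadratic, so its Hessian is the constant matrix H = [[10, -4], [-4, 4]].
det(H) = 24, tr(H) = 14.
det(H) > 0 and tr(H) > 0, so H is positive definite everywhere: convex.

convex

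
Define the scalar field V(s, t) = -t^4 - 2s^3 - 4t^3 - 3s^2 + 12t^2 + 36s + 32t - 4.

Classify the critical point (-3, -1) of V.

local minimum

The mixed partial ∂²V/∂s∂t is 0, so the Hessian at any point is diag(V_ss, V_tt) = diag(-6(2s + 1), 12(-t^2 - 2t + 2)).
At (-3, -1): H = diag(30, 36).
Both eigenvalues are positive, so H is positive definite: a local minimum.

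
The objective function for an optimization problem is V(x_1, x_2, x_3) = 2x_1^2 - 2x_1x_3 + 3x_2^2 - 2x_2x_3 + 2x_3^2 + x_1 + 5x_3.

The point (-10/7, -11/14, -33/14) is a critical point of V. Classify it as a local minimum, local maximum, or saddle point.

The Hessian is constant: H = [[4, 0, -2], [0, 6, -2], [-2, -2, 4]].
Leading principal minors: Δ₁ = 4, Δ₂ = 24, Δ₃ = 56.
All leading minors are positive, so H is positive definite: a local minimum.

local minimum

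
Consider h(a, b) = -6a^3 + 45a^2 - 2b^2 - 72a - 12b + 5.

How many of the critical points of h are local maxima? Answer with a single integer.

h separates as a function of a plus a function of b, so ∇h=0 decouples.
∂h/∂a = -18(a - 4)(a - 1) = 0 at a ∈ {1, 4}; ∂h/∂b = -4(b + 3) = 0 at b ∈ {-3}.
The Hessian is diagonal: diag(h_aa, h_bb). Second derivatives: h_aa(1)=54, h_aa(4)=-54; h_bb(-3)=-4.
Local maxima occur where both diagonal entries negative: (4, -3). Count: 1.

1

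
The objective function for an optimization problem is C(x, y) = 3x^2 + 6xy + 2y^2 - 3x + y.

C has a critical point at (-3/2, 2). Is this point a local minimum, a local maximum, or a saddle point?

The Hessian of C is constant: H = [[6, 6], [6, 4]].
det(H) = 6·4 − 6² = -12.
Since det(H) < 0, H is indefinite and the critical point is a saddle point.

saddle point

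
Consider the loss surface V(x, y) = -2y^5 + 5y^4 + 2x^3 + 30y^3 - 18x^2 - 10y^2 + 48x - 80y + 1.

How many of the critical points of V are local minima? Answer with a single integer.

2

V separates as a function of x plus a function of y, so ∇V=0 decouples.
∂V/∂x = 6(x - 4)(x - 2) = 0 at x ∈ {2, 4}; ∂V/∂y = -10(y - 4)(y - 1)(y + 1)(y + 2) = 0 at y ∈ {-2, -1, 1, 4}.
The Hessian is diagonal: diag(V_xx, V_yy). Second derivatives: V_xx(2)=-12, V_xx(4)=12; V_yy(-2)=180, V_yy(-1)=-100, V_yy(1)=180, V_yy(4)=-900.
Local minima occur where both diagonal entries positive: (4, -2), (4, 1). Count: 2.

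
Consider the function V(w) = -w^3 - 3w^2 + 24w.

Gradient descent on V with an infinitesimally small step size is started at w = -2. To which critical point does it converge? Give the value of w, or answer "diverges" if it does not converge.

V'(w) = -3(w - 2)(w + 4), so V'(-2) = 24.
Gradient descent moves in the -V' direction, i.e. w is decreasing.
The nearest critical point in that direction is w = -4, where V'' = 18 > 0 (a local minimum). The iterate converges there.

-4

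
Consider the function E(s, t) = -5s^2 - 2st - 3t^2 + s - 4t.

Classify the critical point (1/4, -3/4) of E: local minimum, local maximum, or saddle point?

local maximum

The Hessian of E is constant: H = [[-10, -2], [-2, -6]].
det(H) = (-10)·(-6) − (-2)² = 56.
det(H) > 0 and tr(H) = -16 < 0, so H is negative definite and the point is a local maximum.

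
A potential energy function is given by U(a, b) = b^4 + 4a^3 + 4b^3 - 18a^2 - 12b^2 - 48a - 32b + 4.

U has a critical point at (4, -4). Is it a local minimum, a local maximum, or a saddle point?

local minimum

The mixed partial ∂²U/∂a∂b is 0, so the Hessian at any point is diag(U_aa, U_bb) = diag(12(2a - 3), 12(b^2 + 2b - 2)).
At (4, -4): H = diag(60, 72).
Both eigenvalues are positive, so H is positive definite: a local minimum.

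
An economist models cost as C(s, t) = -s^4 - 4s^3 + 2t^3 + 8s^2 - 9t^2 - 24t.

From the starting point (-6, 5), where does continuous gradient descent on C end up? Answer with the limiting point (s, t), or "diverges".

C is separable, so gradient descent decouples: s follows -∂C/∂s, t follows -∂C/∂t.
∂C/∂s = -4s(s - 1)(s + 4); at s=-6 this is 336, so s decreases.
∂C/∂t = 6(t - 4)(t + 1); at t=5 this is 36, so t decreases.
The s-coordinate has no critical point in that direction and runs off to infinity.

diverges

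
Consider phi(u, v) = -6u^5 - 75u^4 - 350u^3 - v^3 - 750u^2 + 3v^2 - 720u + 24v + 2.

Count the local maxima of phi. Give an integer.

phi separates as a function of u plus a function of v, so ∇phi=0 decouples.
∂phi/∂u = -30(u + 1)(u + 2)(u + 3)(u + 4) = 0 at u ∈ {-4, -3, -2, -1}; ∂phi/∂v = -3(v - 4)(v + 2) = 0 at v ∈ {-2, 4}.
The Hessian is diagonal: diag(phi_uu, phi_vv). Second derivatives: phi_uu(-4)=180, phi_uu(-3)=-60, phi_uu(-2)=60, phi_uu(-1)=-180; phi_vv(-2)=18, phi_vv(4)=-18.
Local maxima occur where both diagonal entries negative: (-3, 4), (-1, 4). Count: 2.

2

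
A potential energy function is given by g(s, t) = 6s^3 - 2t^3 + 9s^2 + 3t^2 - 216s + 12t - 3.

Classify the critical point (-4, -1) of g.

The mixed partial ∂²g/∂s∂t is 0, so the Hessian at any point is diag(g_ss, g_tt) = diag(18(2s + 1), 6(-2t + 1)).
At (-4, -1): H = diag(-126, 18).
The eigenvalues have opposite signs, so H is indefinite: a saddle point.

saddle point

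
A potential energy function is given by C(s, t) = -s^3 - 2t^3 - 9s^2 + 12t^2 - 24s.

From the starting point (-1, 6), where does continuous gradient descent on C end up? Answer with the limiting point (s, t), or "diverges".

C is separable, so gradient descent decouples: s follows -∂C/∂s, t follows -∂C/∂t.
∂C/∂s = -3(s + 2)(s + 4); at s=-1 this is -9, so s increases.
∂C/∂t = -6t(t - 4); at t=6 this is -72, so t increases.
The s-coordinate has no critical point in that direction and runs off to infinity.

diverges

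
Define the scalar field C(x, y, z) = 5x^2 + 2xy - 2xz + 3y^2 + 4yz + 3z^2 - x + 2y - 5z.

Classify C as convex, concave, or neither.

convex

C is quadratic, so its Hessian is the constant matrix H = [[10, 2, -2], [2, 6, 4], [-2, 4, 6]].
Leading principal minors: 10, 56, 120.
All positive ⇒ H ≻ 0 ⇒ convex.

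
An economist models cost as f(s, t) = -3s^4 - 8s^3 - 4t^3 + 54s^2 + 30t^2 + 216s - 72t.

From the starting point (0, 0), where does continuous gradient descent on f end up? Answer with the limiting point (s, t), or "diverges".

(-2, 2)

f is separable, so gradient descent decouples: s follows -∂f/∂s, t follows -∂f/∂t.
∂f/∂s = -12(s - 3)(s + 2)(s + 3); at s=0 this is 216, so s decreases.
∂f/∂t = -12(t - 3)(t - 2); at t=0 this is -72, so t increases.
s converges to its nearest critical value -2 (a local min of the s-part); t converges to 2. The iterate converges to (-2, 2).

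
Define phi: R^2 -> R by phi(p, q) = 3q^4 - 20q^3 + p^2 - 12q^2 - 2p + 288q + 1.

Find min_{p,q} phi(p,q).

phi(p,q) separates as A(p) + B(q) + 1, so its minimum is min A + min B + 1.
A'(p) = 2p - 2 vanishes at p ∈ {1}; B'(q) = 12(q - 4)(q - 3)(q + 2) vanishes at q ∈ {-2, 3, 4}.
Local minima of A (where A''>0): A(1)=-1. Local minima of B: B(-2)=-416, B(4)=448.
So the global minimum of phi is A(1) + B(-2) + 1 = -1 − 416 + 1 = -416, attained at (1, -2).

-416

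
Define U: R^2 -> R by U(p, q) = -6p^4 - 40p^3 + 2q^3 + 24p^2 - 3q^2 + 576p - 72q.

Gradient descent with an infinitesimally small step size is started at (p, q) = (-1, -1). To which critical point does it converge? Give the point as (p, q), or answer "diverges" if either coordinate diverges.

U is separable, so gradient descent decouples: p follows -∂U/∂p, q follows -∂U/∂q.
∂U/∂p = -24(p - 2)(p + 3)(p + 4); at p=-1 this is 432, so p decreases.
∂U/∂q = 6(q - 4)(q + 3); at q=-1 this is -60, so q increases.
p converges to its nearest critical value -3 (a local min of the p-part); q converges to 4. The iterate converges to (-3, 4).

(-3, 4)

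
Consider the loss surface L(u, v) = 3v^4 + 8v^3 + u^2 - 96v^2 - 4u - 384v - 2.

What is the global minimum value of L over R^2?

L(u,v) separates as P(u) + Q(v) − 2, so its minimum is min P + min Q − 2.
P'(u) = 2u - 4 vanishes at u ∈ {2}; Q'(v) = 12(v - 4)(v + 2)(v + 4) vanishes at v ∈ {-4, -2, 4}.
Local minima of P (where P''>0): P(2)=-4. Local minima of Q: Q(-4)=256, Q(4)=-1792.
So the global minimum of L is P(2) + Q(4) − 2 = -4 − 1792 − 2 = -1798, attained at (2, 4).

-1798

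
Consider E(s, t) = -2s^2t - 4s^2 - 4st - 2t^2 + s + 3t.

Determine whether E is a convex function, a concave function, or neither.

The term -2s^2t is cubic, so the Hessian is not constant.
∂²E/∂s² = -4t - 8, which takes both signs as t varies (negative for sufficiently large t). A diagonal entry of the Hessian changing sign means the Hessian is neither positive- nor negative-semidefinite on all of R^2.

neither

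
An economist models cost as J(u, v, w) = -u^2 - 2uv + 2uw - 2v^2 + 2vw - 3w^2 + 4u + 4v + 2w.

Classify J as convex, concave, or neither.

concave

J is quadratic, so its Hessian is the constant matrix H = [[-2, -2, 2], [-2, -4, 2], [2, 2, -6]].
Leading principal minors: -2, 4, -16.
Signs alternate −, +, − ⇒ H ≺ 0 ⇒ concave.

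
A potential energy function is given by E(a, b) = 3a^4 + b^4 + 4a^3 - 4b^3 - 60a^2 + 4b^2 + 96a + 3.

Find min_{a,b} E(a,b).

-829

E(a,b) separates as P(a) + Q(b) + 3, so its minimum is min P + min Q + 3.
P'(a) = 12(a - 2)(a - 1)(a + 4) vanishes at a ∈ {-4, 1, 2}; Q'(b) = 4b(b - 2)(b - 1) vanishes at b ∈ {0, 1, 2}.
Local minima of P (where P''>0): P(-4)=-832, P(2)=32. Local minima of Q: Q(0)=0, Q(2)=0.
So the global minimum of E is P(-4) + Q(0) + 3 = -832 + 0 + 3 = -829, attained at (-4, 0).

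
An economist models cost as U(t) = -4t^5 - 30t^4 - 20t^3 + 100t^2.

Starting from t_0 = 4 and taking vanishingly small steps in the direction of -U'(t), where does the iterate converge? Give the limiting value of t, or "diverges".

U'(t) = -20t(t - 1)(t + 2)(t + 5), so U'(4) = -12960.
Gradient descent moves in the -U' direction, i.e. t is increasing.
There is no critical point above t=4, and U' keeps the same sign, so the iterate runs off to +∞.

diverges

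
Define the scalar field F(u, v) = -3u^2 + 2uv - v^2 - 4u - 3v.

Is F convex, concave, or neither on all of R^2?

F is quadratic, so its Hessian is the constant matrix H = [[-6, 2], [2, -2]].
det(H) = 8, tr(H) = -8.
det(H) > 0 and tr(H) < 0, so H is negative definite everywhere: concave.

concave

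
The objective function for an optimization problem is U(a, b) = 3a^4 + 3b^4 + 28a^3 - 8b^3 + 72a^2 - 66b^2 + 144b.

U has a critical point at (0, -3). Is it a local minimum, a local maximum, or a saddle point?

The mixed partial ∂²U/∂a∂b is 0, so the Hessian at any point is diag(U_aa, U_bb) = diag(12(3a^2 + 14a + 12), 12(3b^2 - 4b - 11)).
At (0, -3): H = diag(144, 336).
Both eigenvalues are positive, so H is positive definite: a local minimum.

local minimum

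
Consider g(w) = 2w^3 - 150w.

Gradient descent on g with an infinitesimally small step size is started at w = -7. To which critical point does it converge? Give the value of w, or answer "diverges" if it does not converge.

diverges

g'(w) = 6(w - 5)(w + 5), so g'(-7) = 144.
Gradient descent moves in the -g' direction, i.e. w is decreasing.
There is no critical point below w=-7, and g' keeps the same sign, so the iterate runs off to −∞.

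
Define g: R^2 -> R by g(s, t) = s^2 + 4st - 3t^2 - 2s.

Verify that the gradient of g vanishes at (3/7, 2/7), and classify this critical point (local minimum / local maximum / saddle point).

saddle point

∇g = (2s + 4t - 2, 4s - 6t); substituting (3/7, 2/7) gives ∇g = (0, 0), so (3/7, 2/7) is indeed a critical point.
The Hessian of g is constant: H = [[2, 4], [4, -6]].
det(H) = 2·(-6) − 4² = -28.
Since det(H) < 0, H is indefinite and the critical point is a saddle point.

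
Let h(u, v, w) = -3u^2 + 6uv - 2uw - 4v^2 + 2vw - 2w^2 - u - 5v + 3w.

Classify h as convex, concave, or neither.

h is quadratic, so its Hessian is the constant matrix H = [[-6, 6, -2], [6, -8, 2], [-2, 2, -4]].
Leading principal minors: -6, 12, -40.
Signs alternate −, +, − ⇒ H ≺ 0 ⇒ concave.

concave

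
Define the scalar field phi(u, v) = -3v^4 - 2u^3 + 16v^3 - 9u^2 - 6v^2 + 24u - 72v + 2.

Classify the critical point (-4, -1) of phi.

The mixed partial ∂²phi/∂u∂v is 0, so the Hessian at any point is diag(phi_uu, phi_vv) = diag(-6(2u + 3), 12(-3v^2 + 8v - 1)).
At (-4, -1): H = diag(30, -144).
The eigenvalues have opposite signs, so H is indefinite: a saddle point.

saddle point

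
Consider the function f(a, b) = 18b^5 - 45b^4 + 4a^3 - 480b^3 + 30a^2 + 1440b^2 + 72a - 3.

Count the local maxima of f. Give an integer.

f separates as a function of a plus a function of b, so ∇f=0 decouples.
∂f/∂a = 12(a + 2)(a + 3) = 0 at a ∈ {-3, -2}; ∂f/∂b = 90b(b - 4)(b - 2)(b + 4) = 0 at b ∈ {-4, 0, 2, 4}.
The Hessian is diagonal: diag(f_aa, f_bb). Second derivatives: f_aa(-3)=-12, f_aa(-2)=12; f_bb(-4)=-17280, f_bb(0)=2880, f_bb(2)=-2160, f_bb(4)=5760.
Local maxima occur where both diagonal entries negative: (-3, -4), (-3, 2). Count: 2.

2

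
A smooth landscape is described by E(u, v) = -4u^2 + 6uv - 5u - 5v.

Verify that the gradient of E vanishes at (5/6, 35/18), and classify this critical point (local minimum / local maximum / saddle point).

saddle point

∇E = (-8u + 6v - 5, 6u - 5); substituting (5/6, 35/18) gives ∇E = (0, 0), so (5/6, 35/18) is indeed a critical point.
The Hessian of E is constant: H = [[-8, 6], [6, 0]].
det(H) = (-8)·0 − 6² = -36.
Since det(H) < 0, H is indefinite and the critical point is a saddle point.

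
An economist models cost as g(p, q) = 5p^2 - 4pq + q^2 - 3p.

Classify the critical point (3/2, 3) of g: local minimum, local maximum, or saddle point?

The Hessian of g is constant: H = [[10, -4], [-4, 2]].
det(H) = 10·2 − (-4)² = 4.
det(H) > 0 and tr(H) = 12 > 0, so H is positive definite and the point is a local minimum.

local minimum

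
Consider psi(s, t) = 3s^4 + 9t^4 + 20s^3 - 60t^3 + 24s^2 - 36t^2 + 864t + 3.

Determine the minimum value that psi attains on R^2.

psi(s,t) separates as P(s) + Q(t) + 3, so its minimum is min P + min Q + 3.
P'(s) = 12s(s + 1)(s + 4) vanishes at s ∈ {-4, -1, 0}; Q'(t) = 36(t - 4)(t - 3)(t + 2) vanishes at t ∈ {-2, 3, 4}.
Local minima of P (where P''>0): P(-4)=-128, P(0)=0. Local minima of Q: Q(-2)=-1248, Q(4)=1344.
So the global minimum of psi is P(-4) + Q(-2) + 3 = -128 − 1248 + 3 = -1373, attained at (-4, -2).

-1373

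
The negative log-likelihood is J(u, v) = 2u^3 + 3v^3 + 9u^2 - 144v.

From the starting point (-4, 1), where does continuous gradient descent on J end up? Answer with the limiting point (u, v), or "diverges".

J is separable, so gradient descent decouples: u follows -∂J/∂u, v follows -∂J/∂v.
∂J/∂u = 6u(u + 3); at u=-4 this is 24, so u decreases.
∂J/∂v = 9(v - 4)(v + 4); at v=1 this is -135, so v increases.
The u-coordinate has no critical point in that direction and runs off to infinity.

diverges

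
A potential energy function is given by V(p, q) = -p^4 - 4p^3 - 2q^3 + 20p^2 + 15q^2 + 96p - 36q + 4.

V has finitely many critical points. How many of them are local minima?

1

V separates as a function of p plus a function of q, so ∇V=0 decouples.
∂V/∂p = -4(p - 3)(p + 2)(p + 4) = 0 at p ∈ {-4, -2, 3}; ∂V/∂q = -6(q - 3)(q - 2) = 0 at q ∈ {2, 3}.
The Hessian is diagonal: diag(V_pp, V_qq). Second derivatives: V_pp(-4)=-56, V_pp(-2)=40, V_pp(3)=-140; V_qq(2)=6, V_qq(3)=-6.
Local minima occur where both diagonal entries positive: (-2, 2). Count: 1.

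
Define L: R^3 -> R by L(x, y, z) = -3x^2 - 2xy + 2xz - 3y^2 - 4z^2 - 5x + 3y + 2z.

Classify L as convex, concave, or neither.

concave

L is quadratic, so its Hessian is the constant matrix H = [[-6, -2, 2], [-2, -6, 0], [2, 0, -8]].
Leading principal minors: -6, 32, -232.
Signs alternate −, +, − ⇒ H ≺ 0 ⇒ concave.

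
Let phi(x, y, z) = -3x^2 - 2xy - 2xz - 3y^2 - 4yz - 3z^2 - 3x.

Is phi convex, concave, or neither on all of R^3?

concave

phi is quadratic, so its Hessian is the constant matrix H = [[-6, -2, -2], [-2, -6, -4], [-2, -4, -6]].
Leading principal minors: -6, 32, -104.
Signs alternate −, +, − ⇒ H ≺ 0 ⇒ concave.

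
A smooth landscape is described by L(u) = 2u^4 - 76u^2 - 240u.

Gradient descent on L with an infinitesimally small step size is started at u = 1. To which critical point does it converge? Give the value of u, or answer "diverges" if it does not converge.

L'(u) = 8(u - 5)(u + 2)(u + 3), so L'(1) = -384.
Gradient descent moves in the -L' direction, i.e. u is increasing.
The nearest critical point in that direction is u = 5, where L'' = 448 > 0 (a local minimum). The iterate converges there.

5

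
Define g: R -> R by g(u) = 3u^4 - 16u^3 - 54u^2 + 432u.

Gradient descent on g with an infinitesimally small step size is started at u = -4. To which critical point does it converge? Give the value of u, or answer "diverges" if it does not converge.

-3

g'(u) = 12(u - 4)(u - 3)(u + 3), so g'(-4) = -672.
Gradient descent moves in the -g' direction, i.e. u is increasing.
The nearest critical point in that direction is u = -3, where g'' = 504 > 0 (a local minimum). The iterate converges there.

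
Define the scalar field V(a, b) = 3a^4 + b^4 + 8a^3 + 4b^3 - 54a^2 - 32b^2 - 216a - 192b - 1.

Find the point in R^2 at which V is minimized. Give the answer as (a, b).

(3, 4)

V(a,b) separates as P(a) + Q(b) − 1, so its minimum is min P + min Q − 1.
P'(a) = 12(a - 3)(a + 2)(a + 3) vanishes at a ∈ {-3, -2, 3}; Q'(b) = 4(b - 4)(b + 3)(b + 4) vanishes at b ∈ {-4, -3, 4}.
Local minima of P (where P''>0): P(-3)=189, P(3)=-675. Local minima of Q: Q(-4)=256, Q(4)=-768.
So the global minimum of V is P(3) + Q(4) − 1 = -675 − 768 − 1 = -1444, attained at (3, 4).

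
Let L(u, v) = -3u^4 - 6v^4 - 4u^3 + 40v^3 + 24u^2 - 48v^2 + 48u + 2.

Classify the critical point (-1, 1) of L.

local minimum

The mixed partial ∂²L/∂u∂v is 0, so the Hessian at any point is diag(L_uu, L_vv) = diag(12(-3u^2 - 2u + 4), 24(-3v^2 + 10v - 4)).
At (-1, 1): H = diag(36, 72).
Both eigenvalues are positive, so H is positive definite: a local minimum.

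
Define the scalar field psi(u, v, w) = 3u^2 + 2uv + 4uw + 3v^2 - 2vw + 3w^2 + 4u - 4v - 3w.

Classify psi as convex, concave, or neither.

psi is quadratic, so its Hessian is the constant matrix H = [[6, 2, 4], [2, 6, -2], [4, -2, 6]].
Leading principal minors: 6, 32, 40.
All positive ⇒ H ≻ 0 ⇒ convex.

convex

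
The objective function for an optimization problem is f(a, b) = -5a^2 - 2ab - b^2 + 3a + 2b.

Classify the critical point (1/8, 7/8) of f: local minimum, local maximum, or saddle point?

The Hessian of f is constant: H = [[-10, -2], [-2, -2]].
det(H) = (-10)·(-2) − (-2)² = 16.
det(H) > 0 and tr(H) = -12 < 0, so H is negative definite and the point is a local maximum.

local maximum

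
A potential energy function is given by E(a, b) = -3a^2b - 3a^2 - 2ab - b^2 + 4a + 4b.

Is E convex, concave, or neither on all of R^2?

neither

The term -3a^2b is cubic, so the Hessian is not constant.
∂²E/∂a² = -6b - 6, which takes both signs as b varies (negative for sufficiently large b). A diagonal entry of the Hessian changing sign means the Hessian is neither positive- nor negative-semidefinite on all of R^2.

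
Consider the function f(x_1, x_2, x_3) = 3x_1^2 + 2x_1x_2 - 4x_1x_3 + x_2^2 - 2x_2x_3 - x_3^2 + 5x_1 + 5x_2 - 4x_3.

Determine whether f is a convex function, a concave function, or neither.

f is quadratic, so its Hessian is the constant matrix H = [[6, 2, -4], [2, 2, -2], [-4, -2, -2]].
Leading principal minors: 6, 8, -40.
Neither pattern holds ⇒ H is indefinite ⇒ neither convex nor concave.

neither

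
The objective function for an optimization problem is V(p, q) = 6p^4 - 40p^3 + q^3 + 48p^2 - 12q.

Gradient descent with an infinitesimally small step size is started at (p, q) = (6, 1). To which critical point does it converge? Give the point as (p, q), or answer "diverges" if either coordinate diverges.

(4, 2)

V is separable, so gradient descent decouples: p follows -∂V/∂p, q follows -∂V/∂q.
∂V/∂p = 24p(p - 4)(p - 1); at p=6 this is 1440, so p decreases.
∂V/∂q = 3(q - 2)(q + 2); at q=1 this is -9, so q increases.
p converges to its nearest critical value 4 (a local min of the p-part); q converges to 2. The iterate converges to (4, 2).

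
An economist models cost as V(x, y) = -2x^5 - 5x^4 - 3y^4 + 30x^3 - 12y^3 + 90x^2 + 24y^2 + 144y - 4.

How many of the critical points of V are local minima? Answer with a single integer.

V separates as a function of x plus a function of y, so ∇V=0 decouples.
∂V/∂x = -10x(x - 3)(x + 2)(x + 3) = 0 at x ∈ {-3, -2, 0, 3}; ∂V/∂y = -12(y - 2)(y + 2)(y + 3) = 0 at y ∈ {-3, -2, 2}.
The Hessian is diagonal: diag(V_xx, V_yy). Second derivatives: V_xx(-3)=180, V_xx(-2)=-100, V_xx(0)=180, V_xx(3)=-900; V_yy(-3)=-60, V_yy(-2)=48, V_yy(2)=-240.
Local minima occur where both diagonal entries positive: (-3, -2), (0, -2). Count: 2.

2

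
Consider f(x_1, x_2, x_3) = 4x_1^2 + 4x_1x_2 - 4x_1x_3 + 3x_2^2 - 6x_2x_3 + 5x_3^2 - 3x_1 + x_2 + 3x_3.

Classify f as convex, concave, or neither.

convex

f is quadratic, so its Hessian is the constant matrix H = [[8, 4, -4], [4, 6, -6], [-4, -6, 10]].
Leading principal minors: 8, 32, 128.
All positive ⇒ H ≻ 0 ⇒ convex.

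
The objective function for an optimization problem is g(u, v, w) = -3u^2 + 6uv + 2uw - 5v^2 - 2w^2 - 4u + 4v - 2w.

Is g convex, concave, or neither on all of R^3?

concave

g is quadratic, so its Hessian is the constant matrix H = [[-6, 6, 2], [6, -10, 0], [2, 0, -4]].
Leading principal minors: -6, 24, -56.
Signs alternate −, +, − ⇒ H ≺ 0 ⇒ concave.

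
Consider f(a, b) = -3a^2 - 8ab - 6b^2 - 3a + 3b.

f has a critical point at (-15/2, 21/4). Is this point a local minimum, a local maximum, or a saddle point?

local maximum

The Hessian of f is constant: H = [[-6, -8], [-8, -12]].
det(H) = (-6)·(-12) − (-8)² = 8.
det(H) > 0 and tr(H) = -18 < 0, so H is negative definite and the point is a local maximum.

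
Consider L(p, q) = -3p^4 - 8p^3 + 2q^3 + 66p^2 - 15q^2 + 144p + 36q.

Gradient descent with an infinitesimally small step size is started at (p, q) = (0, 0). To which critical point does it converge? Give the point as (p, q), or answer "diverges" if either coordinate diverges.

L is separable, so gradient descent decouples: p follows -∂L/∂p, q follows -∂L/∂q.
∂L/∂p = -12(p - 3)(p + 1)(p + 4); at p=0 this is 144, so p decreases.
∂L/∂q = 6(q - 3)(q - 2); at q=0 this is 36, so q decreases.
The q-coordinate has no critical point in that direction and runs off to infinity.

diverges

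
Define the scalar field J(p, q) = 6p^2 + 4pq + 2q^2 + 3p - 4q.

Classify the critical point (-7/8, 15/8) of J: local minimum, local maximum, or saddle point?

local minimum

The Hessian of J is constant: H = [[12, 4], [4, 4]].
det(H) = 12·4 − 4² = 32.
det(H) > 0 and tr(H) = 16 > 0, so H is positive definite and the point is a local minimum.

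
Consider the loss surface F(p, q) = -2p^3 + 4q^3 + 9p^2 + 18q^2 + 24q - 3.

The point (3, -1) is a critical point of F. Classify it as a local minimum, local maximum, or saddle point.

saddle point

The mixed partial ∂²F/∂p∂q is 0, so the Hessian at any point is diag(F_pp, F_qq) = diag(6(-2p + 3), 12(2q + 3)).
At (3, -1): H = diag(-18, 12).
The eigenvalues have opposite signs, so H is indefinite: a saddle point.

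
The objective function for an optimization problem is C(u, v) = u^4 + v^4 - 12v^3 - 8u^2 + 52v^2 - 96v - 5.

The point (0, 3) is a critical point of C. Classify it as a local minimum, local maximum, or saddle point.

local maximum

The mixed partial ∂²C/∂u∂v is 0, so the Hessian at any point is diag(C_uu, C_vv) = diag(4(3u^2 - 4), 4(3v^2 - 18v + 26)).
At (0, 3): H = diag(-16, -4).
Both eigenvalues are negative, so H is negative definite: a local maximum.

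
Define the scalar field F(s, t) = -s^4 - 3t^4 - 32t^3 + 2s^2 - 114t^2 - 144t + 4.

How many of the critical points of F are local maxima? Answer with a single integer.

F separates as a function of s plus a function of t, so ∇F=0 decouples.
∂F/∂s = -4s(s - 1)(s + 1) = 0 at s ∈ {-1, 0, 1}; ∂F/∂t = -12(t + 1)(t + 3)(t + 4) = 0 at t ∈ {-4, -3, -1}.
The Hessian is diagonal: diag(F_ss, F_tt). Second derivatives: F_ss(-1)=-8, F_ss(0)=4, F_ss(1)=-8; F_tt(-4)=-36, F_tt(-3)=24, F_tt(-1)=-72.
Local maxima occur where both diagonal entries negative: (-1, -4), (-1, -1), (1, -4), (1, -1). Count: 4.

4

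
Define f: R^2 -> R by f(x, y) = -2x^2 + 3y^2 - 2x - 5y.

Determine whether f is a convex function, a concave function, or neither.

neither

f is quadratic, so its Hessian is the constant matrix H = [[-4, 0], [0, 6]].
det(H) = -24, tr(H) = 2.
det(H) < 0, so H is indefinite: neither convex nor concave.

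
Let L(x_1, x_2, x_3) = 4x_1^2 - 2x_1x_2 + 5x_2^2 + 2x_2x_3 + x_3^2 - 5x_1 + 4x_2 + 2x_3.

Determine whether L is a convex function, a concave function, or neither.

convex

L is quadratic, so its Hessian is the constant matrix H = [[8, -2, 0], [-2, 10, 2], [0, 2, 2]].
Leading principal minors: 8, 76, 120.
All positive ⇒ H ≻ 0 ⇒ convex.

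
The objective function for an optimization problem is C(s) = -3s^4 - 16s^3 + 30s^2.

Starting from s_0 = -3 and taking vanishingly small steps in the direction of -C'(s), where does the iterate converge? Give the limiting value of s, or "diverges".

C'(s) = -12s(s - 1)(s + 5), so C'(-3) = -288.
Gradient descent moves in the -C' direction, i.e. s is increasing.
The nearest critical point in that direction is s = 0, where C'' = 60 > 0 (a local minimum). The iterate converges there.

0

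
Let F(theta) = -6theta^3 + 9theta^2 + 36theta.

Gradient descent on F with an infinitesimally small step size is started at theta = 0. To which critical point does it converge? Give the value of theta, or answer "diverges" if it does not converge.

-1

F'(theta) = -18(theta - 2)(theta + 1), so F'(0) = 36.
Gradient descent moves in the -F' direction, i.e. theta is decreasing.
The nearest critical point in that direction is theta = -1, where F'' = 54 > 0 (a local minimum). The iterate converges there.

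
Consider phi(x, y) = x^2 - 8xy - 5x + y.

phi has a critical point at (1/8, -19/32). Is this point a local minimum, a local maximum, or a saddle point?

The Hessian of phi is constant: H = [[2, -8], [-8, 0]].
det(H) = 2·0 − (-8)² = -64.
Since det(H) < 0, H is indefinite and the critical point is a saddle point.

saddle point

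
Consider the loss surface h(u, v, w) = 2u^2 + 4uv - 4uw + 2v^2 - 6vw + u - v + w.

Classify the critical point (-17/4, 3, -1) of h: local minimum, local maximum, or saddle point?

saddle point

The Hessian is constant: H = [[4, 4, -4], [4, 4, -6], [-4, -6, 0]].
Leading principal minors: Δ₁ = 4, Δ₂ = 0, Δ₃ = -16.
The minors fit neither the all-positive nor the alternating-sign pattern, so H is indefinite: a saddle point.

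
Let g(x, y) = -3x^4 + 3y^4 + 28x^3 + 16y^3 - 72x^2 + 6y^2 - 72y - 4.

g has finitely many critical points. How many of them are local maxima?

g separates as a function of x plus a function of y, so ∇g=0 decouples.
∂g/∂x = -12x(x - 4)(x - 3) = 0 at x ∈ {0, 3, 4}; ∂g/∂y = 12(y - 1)(y + 2)(y + 3) = 0 at y ∈ {-3, -2, 1}.
The Hessian is diagonal: diag(g_xx, g_yy). Second derivatives: g_xx(0)=-144, g_xx(3)=36, g_xx(4)=-48; g_yy(-3)=48, g_yy(-2)=-36, g_yy(1)=144.
Local maxima occur where both diagonal entries negative: (0, -2), (4, -2). Count: 2.

2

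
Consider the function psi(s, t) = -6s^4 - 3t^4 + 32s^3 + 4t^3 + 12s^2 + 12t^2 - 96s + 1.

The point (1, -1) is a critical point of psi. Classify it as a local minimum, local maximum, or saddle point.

The mixed partial ∂²psi/∂s∂t is 0, so the Hessian at any point is diag(psi_ss, psi_tt) = diag(24(-3s^2 + 8s + 1), 12(-3t^2 + 2t + 2)).
At (1, -1): H = diag(144, -36).
The eigenvalues have opposite signs, so H is indefinite: a saddle point.

saddle point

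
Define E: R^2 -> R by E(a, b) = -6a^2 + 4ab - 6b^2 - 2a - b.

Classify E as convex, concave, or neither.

E is quadratic, so its Hessian is the constant matrix H = [[-12, 4], [4, -12]].
det(H) = 128, tr(H) = -24.
det(H) > 0 and tr(H) < 0, so H is negative definite everywhere: concave.

concave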